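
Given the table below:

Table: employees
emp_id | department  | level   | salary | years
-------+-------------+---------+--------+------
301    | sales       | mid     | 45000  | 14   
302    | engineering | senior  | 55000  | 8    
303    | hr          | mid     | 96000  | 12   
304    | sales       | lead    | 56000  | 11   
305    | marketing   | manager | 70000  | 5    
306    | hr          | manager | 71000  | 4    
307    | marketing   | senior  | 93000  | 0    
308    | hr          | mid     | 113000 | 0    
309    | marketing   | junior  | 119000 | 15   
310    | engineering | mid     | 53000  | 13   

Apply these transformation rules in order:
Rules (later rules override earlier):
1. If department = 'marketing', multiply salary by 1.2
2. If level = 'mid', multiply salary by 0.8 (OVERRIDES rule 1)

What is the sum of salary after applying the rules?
766000.0

Step 1: Rule 2 takes priority for records with level = 'mid'
  - 4 records: 307000 × 0.8 = 245600.0
Step 2: Rule 1 applies to remaining records with department = 'marketing'
  - 3 records: 282000 × 1.2 = 338400.0
Step 3: Other records unchanged: 182000
Step 4: Final sum = 245600.0 + 338400.0 + 182000 = 766000.0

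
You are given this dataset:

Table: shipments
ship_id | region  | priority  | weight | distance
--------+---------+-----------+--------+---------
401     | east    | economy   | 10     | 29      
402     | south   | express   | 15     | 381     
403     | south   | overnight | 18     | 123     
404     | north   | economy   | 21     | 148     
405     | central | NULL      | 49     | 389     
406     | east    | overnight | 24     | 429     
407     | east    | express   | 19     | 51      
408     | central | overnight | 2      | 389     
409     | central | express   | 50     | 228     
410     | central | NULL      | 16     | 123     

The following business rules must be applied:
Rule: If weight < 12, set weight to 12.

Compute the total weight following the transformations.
236

Step 1: 2 records have weight < 12
Step 2: These records originally summed to 12
Step 3: After setting to minimum: 2 × 12 = 24
Step 4: Unaffected records sum: 212
Step 5: Final sum = 24 + 212 = 236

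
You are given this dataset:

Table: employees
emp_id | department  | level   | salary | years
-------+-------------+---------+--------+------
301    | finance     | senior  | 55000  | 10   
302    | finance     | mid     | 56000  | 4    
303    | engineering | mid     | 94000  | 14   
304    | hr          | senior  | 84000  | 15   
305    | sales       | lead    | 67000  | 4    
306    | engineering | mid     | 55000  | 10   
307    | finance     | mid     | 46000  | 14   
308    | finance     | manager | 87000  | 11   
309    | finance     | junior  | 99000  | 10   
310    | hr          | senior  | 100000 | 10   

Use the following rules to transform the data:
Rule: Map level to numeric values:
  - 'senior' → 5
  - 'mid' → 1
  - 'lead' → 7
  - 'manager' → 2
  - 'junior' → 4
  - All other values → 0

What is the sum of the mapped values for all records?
32

Step 1: Apply mapping to each record
Step 2: Count by status:
  'senior': 3 records × 5 = 15
  'mid': 4 records × 1 = 4
  'lead': 1 records × 7 = 7
  'manager': 1 records × 2 = 2
  'junior': 1 records × 4 = 4
Step 3: Sum all mapped values = 32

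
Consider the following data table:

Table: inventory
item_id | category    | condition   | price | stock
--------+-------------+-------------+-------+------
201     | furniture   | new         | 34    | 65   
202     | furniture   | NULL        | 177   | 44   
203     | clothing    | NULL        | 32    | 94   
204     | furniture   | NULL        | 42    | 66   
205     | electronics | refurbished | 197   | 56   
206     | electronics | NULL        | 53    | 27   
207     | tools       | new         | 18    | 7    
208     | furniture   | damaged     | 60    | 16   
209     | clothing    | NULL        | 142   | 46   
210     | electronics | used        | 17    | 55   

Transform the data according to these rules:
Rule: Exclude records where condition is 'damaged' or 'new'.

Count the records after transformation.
7

Step 1: Count records to exclude
  - 1 (damaged) + 2 (new) = 3 records
Step 2: Total records: 10
Step 3: Remaining = 10 - 3 = 7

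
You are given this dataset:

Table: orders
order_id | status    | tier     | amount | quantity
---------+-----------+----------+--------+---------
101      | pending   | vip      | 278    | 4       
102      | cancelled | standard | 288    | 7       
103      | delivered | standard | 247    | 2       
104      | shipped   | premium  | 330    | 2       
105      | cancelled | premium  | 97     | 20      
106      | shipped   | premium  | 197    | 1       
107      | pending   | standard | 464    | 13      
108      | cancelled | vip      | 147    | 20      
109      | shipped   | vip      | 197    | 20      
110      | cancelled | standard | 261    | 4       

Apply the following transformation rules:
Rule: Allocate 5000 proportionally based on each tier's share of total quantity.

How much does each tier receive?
premium: 1236.56, standard: 1397.85, vip: 2365.59

Step 1: Calculate total quantity = 93
Step 2: Calculate each tier's proportion:
  premium: 23/93 = 24.73% → 1236.56
  standard: 26/93 = 27.96% → 1397.85
  vip: 44/93 = 47.31% → 2365.59
Step 3: Verify: sum of allocations ≈ 5000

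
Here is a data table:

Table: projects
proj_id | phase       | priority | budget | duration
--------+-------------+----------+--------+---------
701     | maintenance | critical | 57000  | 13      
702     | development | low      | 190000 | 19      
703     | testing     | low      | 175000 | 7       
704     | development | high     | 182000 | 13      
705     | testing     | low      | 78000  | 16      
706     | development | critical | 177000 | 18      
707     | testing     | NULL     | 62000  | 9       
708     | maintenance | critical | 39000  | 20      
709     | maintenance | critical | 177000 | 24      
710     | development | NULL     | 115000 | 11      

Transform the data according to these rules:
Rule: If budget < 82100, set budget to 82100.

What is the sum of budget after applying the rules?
1344400

Step 1: 4 records have budget < 82100
Step 2: These records originally summed to 236000
Step 3: After setting to minimum: 4 × 82100 = 328400
Step 4: Unaffected records sum: 1016000
Step 5: Final sum = 328400 + 1016000 = 1344400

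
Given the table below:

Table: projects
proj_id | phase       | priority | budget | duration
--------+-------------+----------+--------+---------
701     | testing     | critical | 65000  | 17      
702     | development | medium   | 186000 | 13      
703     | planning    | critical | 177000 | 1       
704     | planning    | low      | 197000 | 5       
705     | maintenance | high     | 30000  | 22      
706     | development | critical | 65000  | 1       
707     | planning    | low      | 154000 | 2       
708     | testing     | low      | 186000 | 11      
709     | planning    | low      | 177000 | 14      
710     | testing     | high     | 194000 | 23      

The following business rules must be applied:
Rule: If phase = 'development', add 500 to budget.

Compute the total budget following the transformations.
1432000

Step 1: Count records where phase = 'development': 2
Step 2: Total bonus added: 2 × 500 = 1000
Step 3: Original sum of budget: 1431000
Step 4: Final sum = 1431000 + 1000 = 1432000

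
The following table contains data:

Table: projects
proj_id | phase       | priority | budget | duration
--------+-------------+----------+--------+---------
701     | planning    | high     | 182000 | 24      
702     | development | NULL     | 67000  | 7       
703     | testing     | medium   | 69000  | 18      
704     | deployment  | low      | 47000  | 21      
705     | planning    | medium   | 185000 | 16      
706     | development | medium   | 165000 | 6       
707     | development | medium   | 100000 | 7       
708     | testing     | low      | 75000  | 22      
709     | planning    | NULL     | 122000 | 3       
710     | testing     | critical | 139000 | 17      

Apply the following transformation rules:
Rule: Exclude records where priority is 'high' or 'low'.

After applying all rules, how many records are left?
7

Step 1: Count records to exclude
  - 1 (high) + 2 (low) = 3 records
Step 2: Total records: 10
Step 3: Remaining = 10 - 3 = 7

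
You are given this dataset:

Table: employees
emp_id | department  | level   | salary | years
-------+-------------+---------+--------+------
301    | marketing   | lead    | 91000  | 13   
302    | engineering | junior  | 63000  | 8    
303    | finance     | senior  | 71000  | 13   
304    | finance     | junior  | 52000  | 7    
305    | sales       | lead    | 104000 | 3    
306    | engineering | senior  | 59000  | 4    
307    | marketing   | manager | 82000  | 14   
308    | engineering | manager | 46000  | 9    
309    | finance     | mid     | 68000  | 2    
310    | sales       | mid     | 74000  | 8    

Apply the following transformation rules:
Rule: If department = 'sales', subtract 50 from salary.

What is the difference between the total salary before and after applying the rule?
100

Step 1: Original sum of salary = 710000
Step 2: 2 records have department = 'sales'
Step 3: Each affected record changes by -50
Step 4: Total change = 2 × -50 = -100
Step 5: New sum = 710000 + -100 = 709900
Step 6: Difference = |709900 - 710000| = 100
        (Sum decreased by 100)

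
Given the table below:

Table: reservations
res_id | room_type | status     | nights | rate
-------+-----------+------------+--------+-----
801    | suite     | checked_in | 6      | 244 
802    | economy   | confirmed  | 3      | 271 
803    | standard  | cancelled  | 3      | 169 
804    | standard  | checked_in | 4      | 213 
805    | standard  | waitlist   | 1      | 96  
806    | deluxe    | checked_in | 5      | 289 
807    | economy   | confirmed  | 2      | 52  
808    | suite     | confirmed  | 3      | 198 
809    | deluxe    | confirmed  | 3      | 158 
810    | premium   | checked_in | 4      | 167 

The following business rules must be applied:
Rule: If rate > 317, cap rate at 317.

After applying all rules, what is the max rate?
289

Step 1: Original maximum rate = 289
Step 2: Check cap of 317 against maximum
Step 3: No records exceed the cap (max 289 <= cap 317), so no capping applies
Step 4: Maximum after transformation = 289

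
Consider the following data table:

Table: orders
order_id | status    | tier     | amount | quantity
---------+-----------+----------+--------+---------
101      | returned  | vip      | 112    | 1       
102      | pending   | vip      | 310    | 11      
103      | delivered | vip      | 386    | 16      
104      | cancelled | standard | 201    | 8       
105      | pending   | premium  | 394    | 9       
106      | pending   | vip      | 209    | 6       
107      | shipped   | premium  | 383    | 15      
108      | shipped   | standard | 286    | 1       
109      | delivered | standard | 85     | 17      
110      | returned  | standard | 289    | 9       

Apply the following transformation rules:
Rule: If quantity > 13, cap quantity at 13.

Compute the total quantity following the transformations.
84

Step 1: 3 records have quantity > 13
Step 2: These records originally summed to 48
Step 3: After capping: 3 × 13 = 39
Step 4: Unaffected records sum: 45
Step 5: Final sum = 39 + 45 = 84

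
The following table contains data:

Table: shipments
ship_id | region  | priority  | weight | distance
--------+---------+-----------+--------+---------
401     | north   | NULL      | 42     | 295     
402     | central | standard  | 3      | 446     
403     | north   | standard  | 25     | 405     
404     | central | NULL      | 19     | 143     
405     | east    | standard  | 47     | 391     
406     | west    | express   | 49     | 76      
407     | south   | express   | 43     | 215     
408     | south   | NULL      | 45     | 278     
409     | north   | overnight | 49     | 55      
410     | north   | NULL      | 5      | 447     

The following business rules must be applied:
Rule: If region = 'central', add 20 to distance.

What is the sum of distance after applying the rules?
2791

Step 1: Count records where region = 'central': 2
Step 2: Total bonus added: 2 × 20 = 40
Step 3: Original sum of distance: 2751
Step 4: Final sum = 2751 + 40 = 2791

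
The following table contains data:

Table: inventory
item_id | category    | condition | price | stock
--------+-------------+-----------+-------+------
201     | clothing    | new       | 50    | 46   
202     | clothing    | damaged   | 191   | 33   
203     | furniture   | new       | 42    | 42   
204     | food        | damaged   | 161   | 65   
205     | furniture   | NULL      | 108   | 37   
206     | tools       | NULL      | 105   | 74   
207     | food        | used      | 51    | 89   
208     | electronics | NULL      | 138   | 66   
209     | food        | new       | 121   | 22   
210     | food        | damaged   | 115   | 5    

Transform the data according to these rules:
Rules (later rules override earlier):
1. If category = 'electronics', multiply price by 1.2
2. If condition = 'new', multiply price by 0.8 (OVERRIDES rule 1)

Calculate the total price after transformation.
1067.0

Step 1: Rule 2 takes priority for records with condition = 'new'
  - 3 records: 213 × 0.8 = 170.4
Step 2: Rule 1 applies to remaining records with category = 'electronics'
  - 1 records: 138 × 1.2 = 165.6
Step 3: Other records unchanged: 731
Step 4: Final sum = 170.4 + 165.6 + 731 = 1067.0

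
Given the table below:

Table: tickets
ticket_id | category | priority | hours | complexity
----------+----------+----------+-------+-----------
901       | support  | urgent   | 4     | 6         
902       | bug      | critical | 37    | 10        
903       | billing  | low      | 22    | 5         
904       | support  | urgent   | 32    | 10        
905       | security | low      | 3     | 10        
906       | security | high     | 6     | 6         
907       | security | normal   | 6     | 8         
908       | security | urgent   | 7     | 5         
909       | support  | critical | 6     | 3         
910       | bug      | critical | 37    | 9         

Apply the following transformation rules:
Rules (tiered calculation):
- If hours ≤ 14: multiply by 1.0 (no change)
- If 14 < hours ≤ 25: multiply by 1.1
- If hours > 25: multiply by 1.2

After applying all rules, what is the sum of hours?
183.4

Step 1: Tier 1 (hours ≤ 14): 6 records, sum = 32 × 1.0 = 32.0
Step 2: Tier 2 (14 < hours ≤ 25): 1 records, sum = 22 × 1.1 = 24.2
Step 3: Tier 3 (hours > 25): 3 records, sum = 106 × 1.2 = 127.2
Step 4: Final sum = 32.0 + 24.2 + 127.2 = 183.4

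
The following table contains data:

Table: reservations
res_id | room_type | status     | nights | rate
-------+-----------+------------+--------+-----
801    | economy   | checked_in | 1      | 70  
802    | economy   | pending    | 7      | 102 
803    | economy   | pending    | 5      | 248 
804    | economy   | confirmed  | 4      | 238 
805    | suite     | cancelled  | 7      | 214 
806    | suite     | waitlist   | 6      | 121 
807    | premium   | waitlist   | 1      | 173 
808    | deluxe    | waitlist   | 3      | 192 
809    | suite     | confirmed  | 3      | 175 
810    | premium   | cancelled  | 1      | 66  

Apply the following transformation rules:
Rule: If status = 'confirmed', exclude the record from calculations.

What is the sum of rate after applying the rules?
1186

Step 1: Identify records where status = 'confirmed'
Step 2: The excluded records sum to 413
Step 3: Original total rate = 1599
Step 4: Remaining total = 1599 - 413 = 1186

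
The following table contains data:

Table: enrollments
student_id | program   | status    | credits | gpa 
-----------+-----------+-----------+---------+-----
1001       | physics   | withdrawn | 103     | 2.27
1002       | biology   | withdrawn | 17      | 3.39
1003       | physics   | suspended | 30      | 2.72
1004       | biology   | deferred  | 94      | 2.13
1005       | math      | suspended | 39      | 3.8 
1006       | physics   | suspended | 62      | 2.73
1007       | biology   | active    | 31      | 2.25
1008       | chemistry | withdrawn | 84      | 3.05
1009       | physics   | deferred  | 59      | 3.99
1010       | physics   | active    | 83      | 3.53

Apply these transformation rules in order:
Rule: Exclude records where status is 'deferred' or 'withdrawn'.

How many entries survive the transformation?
5

Step 1: Count records to exclude
  - 2 (deferred) + 3 (withdrawn) = 5 records
Step 2: Total records: 10
Step 3: Remaining = 10 - 5 = 5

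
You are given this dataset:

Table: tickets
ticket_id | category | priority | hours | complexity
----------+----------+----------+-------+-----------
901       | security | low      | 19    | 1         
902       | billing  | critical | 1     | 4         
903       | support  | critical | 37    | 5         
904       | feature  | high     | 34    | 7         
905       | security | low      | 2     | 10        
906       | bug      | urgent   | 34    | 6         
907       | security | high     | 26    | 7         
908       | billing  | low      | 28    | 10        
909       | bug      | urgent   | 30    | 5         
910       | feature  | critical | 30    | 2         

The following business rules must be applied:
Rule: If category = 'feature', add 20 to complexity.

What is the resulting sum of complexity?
97

Step 1: Count records where category = 'feature': 2
Step 2: Total bonus added: 2 × 20 = 40
Step 3: Original sum of complexity: 57
Step 4: Final sum = 57 + 40 = 97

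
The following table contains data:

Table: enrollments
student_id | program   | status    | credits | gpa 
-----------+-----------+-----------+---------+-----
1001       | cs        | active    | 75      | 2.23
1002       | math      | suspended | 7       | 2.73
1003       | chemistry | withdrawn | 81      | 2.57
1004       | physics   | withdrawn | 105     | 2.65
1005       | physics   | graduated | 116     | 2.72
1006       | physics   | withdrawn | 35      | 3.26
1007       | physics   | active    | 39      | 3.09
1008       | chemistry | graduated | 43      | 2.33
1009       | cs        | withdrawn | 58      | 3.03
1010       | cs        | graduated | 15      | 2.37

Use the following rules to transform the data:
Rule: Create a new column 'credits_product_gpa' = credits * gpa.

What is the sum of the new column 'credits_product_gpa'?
1534.39

Step 1: For each record, compute credits * gpa
Example calculations:
  75 * 2.23 = 167.25
  7 * 2.73 = 19.11
  81 * 2.57 = 208.17
  ...
Step 2: Sum all derived values
Step 3: Total = 1534.39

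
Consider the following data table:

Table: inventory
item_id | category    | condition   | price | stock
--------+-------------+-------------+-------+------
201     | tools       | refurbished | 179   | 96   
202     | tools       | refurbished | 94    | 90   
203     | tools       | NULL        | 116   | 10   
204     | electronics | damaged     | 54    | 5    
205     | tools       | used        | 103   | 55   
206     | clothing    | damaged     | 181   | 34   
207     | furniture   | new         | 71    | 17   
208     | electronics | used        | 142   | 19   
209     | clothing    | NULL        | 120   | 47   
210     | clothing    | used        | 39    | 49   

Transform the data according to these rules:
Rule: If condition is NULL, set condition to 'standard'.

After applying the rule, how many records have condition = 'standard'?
2

Step 1: Count records where condition IS NULL
Step 2: Found 2 records with NULL condition
Step 3: These records will have condition set to 'standard'
Step 4: Records already having condition = 'standard': 0
Step 5: Answer: 2 + 0 = 2 records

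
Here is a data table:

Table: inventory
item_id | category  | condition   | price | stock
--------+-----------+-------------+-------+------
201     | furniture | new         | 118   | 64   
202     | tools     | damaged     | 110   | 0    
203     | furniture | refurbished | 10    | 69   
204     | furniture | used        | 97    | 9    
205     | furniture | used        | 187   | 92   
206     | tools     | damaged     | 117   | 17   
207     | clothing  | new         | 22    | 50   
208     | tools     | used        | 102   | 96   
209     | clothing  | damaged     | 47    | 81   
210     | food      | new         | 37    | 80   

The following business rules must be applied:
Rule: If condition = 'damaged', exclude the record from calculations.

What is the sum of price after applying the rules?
573

Step 1: Identify records where condition = 'damaged'
Step 2: The excluded records sum to 274
Step 3: Original total price = 847
Step 4: Remaining total = 847 - 274 = 573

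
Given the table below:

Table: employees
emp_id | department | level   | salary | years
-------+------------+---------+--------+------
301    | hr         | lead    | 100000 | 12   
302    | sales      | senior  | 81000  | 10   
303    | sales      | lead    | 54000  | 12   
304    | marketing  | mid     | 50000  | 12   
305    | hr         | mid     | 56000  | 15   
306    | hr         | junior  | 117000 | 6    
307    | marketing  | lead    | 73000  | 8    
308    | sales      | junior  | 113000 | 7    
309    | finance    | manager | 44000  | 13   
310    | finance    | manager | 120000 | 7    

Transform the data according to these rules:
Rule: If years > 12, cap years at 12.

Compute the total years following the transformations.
98

Step 1: 2 records have years > 12
Step 2: These records originally summed to 28
Step 3: After capping: 2 × 12 = 24
Step 4: Unaffected records sum: 74
Step 5: Final sum = 24 + 74 = 98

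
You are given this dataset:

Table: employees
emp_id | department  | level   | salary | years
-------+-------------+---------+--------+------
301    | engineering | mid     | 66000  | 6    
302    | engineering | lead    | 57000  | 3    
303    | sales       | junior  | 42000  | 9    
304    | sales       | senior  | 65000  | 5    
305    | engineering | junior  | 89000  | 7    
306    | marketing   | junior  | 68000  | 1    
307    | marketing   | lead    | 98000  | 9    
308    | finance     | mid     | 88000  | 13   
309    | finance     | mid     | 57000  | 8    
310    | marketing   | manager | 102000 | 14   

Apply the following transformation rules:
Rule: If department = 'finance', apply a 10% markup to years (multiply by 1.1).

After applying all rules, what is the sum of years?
77.1

Step 1: Records with department = 'finance' have total years = 21
Step 2: Apply multiplier: 21 × 1.1 = 23.1
Step 3: Other records total: 54
Step 4: Final sum = 23.1 + 54 = 77.1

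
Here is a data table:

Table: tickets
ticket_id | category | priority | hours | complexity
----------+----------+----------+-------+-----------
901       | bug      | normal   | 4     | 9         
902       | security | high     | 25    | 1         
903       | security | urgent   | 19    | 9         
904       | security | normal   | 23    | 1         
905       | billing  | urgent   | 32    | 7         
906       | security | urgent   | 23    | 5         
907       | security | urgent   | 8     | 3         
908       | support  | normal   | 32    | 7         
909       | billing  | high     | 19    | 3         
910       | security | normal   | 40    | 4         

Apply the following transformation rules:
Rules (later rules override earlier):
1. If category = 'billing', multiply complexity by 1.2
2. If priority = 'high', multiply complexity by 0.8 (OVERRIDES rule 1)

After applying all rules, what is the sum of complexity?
49.6

Step 1: Rule 2 takes priority for records with priority = 'high'
  - 2 records: 4 × 0.8 = 3.2
Step 2: Rule 1 applies to remaining records with category = 'billing'
  - 1 records: 7 × 1.2 = 8.4
Step 3: Other records unchanged: 38
Step 4: Final sum = 3.2 + 8.4 + 38 = 49.6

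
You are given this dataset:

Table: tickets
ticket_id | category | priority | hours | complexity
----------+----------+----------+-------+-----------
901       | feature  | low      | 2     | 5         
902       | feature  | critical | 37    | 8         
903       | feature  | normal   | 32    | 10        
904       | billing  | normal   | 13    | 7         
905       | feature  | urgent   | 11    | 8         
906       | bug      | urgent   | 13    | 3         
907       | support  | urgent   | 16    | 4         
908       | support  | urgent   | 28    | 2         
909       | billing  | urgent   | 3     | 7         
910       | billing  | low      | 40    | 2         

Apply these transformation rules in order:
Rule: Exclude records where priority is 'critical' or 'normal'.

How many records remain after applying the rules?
7

Step 1: Count records to exclude
  - 1 (critical) + 2 (normal) = 3 records
Step 2: Total records: 10
Step 3: Remaining = 10 - 3 = 7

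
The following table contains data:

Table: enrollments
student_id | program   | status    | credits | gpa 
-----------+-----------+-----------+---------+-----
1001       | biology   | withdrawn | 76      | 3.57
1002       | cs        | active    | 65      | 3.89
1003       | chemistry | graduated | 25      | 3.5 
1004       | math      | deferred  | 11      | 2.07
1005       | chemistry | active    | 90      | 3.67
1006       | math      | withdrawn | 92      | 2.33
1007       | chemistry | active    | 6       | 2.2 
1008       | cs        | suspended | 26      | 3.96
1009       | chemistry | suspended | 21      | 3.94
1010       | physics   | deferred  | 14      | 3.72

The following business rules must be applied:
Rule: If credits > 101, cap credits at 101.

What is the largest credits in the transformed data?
92

Step 1: Original maximum credits = 92
Step 2: Check cap of 101 against maximum
Step 3: No records exceed the cap (max 92 <= cap 101), so no capping applies
Step 4: Maximum after transformation = 92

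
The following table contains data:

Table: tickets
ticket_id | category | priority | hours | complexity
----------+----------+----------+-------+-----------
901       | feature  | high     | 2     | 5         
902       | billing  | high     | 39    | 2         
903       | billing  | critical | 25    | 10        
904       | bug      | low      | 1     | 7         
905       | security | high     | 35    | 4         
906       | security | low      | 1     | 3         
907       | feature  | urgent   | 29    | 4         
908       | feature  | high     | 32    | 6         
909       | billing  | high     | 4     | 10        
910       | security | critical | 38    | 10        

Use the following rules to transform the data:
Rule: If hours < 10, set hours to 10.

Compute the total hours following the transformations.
238

Step 1: 4 records have hours < 10
Step 2: These records originally summed to 8
Step 3: After setting to minimum: 4 × 10 = 40
Step 4: Unaffected records sum: 198
Step 5: Final sum = 40 + 198 = 238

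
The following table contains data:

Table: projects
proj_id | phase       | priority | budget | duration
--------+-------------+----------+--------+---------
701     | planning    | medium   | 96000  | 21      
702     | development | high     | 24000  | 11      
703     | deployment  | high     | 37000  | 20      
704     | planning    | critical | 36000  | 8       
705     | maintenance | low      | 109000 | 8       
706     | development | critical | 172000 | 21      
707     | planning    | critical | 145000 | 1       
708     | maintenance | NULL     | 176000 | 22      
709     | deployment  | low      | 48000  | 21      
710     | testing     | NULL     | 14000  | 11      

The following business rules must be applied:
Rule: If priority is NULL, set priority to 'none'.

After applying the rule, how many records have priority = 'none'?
2

Step 1: Count records where priority IS NULL
Step 2: Found 2 records with NULL priority
Step 3: These records will have priority set to 'none'
Step 4: Records already having priority = 'none': 0
Step 5: Answer: 2 + 0 = 2 records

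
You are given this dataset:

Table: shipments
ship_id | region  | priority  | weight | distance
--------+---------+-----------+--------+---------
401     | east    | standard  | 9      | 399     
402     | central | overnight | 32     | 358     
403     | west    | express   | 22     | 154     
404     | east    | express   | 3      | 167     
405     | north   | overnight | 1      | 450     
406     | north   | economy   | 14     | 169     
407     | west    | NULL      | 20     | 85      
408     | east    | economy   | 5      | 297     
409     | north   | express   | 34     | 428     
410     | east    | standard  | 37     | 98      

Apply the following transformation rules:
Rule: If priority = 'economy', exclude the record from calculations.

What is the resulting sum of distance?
2139

Step 1: Identify records where priority = 'economy'
Step 2: The excluded records sum to 466
Step 3: Original total distance = 2605
Step 4: Remaining total = 2605 - 466 = 2139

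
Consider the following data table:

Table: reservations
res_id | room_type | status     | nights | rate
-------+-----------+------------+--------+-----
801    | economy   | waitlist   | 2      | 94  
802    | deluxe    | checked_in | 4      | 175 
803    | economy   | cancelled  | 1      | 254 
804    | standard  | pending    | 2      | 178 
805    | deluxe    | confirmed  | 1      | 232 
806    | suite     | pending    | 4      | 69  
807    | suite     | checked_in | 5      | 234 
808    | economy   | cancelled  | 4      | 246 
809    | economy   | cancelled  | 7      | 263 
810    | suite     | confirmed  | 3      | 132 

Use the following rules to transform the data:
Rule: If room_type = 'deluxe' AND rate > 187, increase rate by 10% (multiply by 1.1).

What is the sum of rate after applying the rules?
1900.2

Step 1: Find records where room_type = 'deluxe' AND rate > 187
Step 2: 1 records match, summing to 232
Step 3: After multiplier: 232 × 1.1 = 255.2
Step 4: Unaffected records sum: 1645
Step 5: Final sum = 255.2 + 1645 = 1900.2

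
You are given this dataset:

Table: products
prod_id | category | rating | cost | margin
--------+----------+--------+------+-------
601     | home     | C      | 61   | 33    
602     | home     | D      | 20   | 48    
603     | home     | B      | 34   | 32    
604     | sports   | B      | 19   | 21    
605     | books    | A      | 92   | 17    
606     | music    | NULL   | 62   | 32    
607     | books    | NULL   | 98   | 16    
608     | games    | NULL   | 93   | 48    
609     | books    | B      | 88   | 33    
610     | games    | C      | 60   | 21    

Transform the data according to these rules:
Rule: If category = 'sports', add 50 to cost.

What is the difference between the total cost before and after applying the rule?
50

Step 1: Original sum of cost = 627
Step 2: 1 records have category = 'sports'
Step 3: Each affected record changes by 50
Step 4: Total change = 1 × 50 = 50
Step 5: New sum = 627 + 50 = 677
Step 6: Difference = |677 - 627| = 50
        (Sum increased by 50)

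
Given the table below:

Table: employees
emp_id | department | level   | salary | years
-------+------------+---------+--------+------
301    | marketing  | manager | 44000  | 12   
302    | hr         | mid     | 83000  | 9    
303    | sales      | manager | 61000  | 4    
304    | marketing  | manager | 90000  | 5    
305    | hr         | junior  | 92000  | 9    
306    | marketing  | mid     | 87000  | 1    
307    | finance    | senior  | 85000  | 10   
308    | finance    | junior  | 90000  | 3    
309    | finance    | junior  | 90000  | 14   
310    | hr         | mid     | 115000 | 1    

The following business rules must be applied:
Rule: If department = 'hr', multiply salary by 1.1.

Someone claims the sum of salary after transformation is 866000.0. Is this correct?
Yes, the result is correct.

Step 1: Calculate the correct sum after transformation
Step 2: Apply multiplier 1.1 to records where department = 'hr'
Step 3: Correct result = 866000.0
Step 4: Claimed result = 866000.0
Step 5: 866000.0 = 866000.0 ✓
Conclusion: The claimed result is correct.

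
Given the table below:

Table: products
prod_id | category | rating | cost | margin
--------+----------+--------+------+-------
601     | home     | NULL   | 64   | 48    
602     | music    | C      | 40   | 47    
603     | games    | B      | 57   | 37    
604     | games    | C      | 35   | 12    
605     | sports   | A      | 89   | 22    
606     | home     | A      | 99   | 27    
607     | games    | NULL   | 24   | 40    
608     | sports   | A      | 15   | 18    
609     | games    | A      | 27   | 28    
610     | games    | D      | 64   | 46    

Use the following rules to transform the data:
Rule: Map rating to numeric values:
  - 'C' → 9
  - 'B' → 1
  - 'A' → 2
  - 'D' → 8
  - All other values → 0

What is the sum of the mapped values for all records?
35

Step 1: Apply mapping to each record
Step 2: Count by status:
  'C': 2 records × 9 = 18
  'B': 1 records × 1 = 1
  'A': 4 records × 2 = 8
  'D': 1 records × 8 = 8
Step 3: Sum all mapped values = 35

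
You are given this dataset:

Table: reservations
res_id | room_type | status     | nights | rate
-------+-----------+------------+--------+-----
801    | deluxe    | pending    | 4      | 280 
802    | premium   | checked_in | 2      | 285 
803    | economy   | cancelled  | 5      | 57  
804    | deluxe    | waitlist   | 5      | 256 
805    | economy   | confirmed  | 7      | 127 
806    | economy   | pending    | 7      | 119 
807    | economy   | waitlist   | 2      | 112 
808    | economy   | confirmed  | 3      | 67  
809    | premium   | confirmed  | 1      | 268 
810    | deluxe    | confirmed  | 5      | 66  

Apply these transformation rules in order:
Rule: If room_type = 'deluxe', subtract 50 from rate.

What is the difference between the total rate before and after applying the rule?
150

Step 1: Original sum of rate = 1637
Step 2: 3 records have room_type = 'deluxe'
Step 3: Each affected record changes by -50
Step 4: Total change = 3 × -50 = -150
Step 5: New sum = 1637 + -150 = 1487
Step 6: Difference = |1487 - 1637| = 150
        (Sum decreased by 150)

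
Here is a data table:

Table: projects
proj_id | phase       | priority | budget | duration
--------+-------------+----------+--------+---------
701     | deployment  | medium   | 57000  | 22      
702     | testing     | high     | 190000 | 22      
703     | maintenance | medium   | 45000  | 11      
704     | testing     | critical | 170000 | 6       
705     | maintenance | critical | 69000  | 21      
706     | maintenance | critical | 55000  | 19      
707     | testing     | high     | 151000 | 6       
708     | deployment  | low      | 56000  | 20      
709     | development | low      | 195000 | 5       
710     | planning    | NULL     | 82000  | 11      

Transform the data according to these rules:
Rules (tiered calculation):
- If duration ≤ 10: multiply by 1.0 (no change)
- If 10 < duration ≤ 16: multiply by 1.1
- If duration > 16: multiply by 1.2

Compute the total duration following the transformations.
166.0

Step 1: Tier 1 (duration ≤ 10): 3 records, sum = 17 × 1.0 = 17.0
Step 2: Tier 2 (10 < duration ≤ 16): 2 records, sum = 22 × 1.1 = 24.2
Step 3: Tier 3 (duration > 16): 5 records, sum = 104 × 1.2 = 124.8
Step 4: Final sum = 17.0 + 24.2 + 124.8 = 166.0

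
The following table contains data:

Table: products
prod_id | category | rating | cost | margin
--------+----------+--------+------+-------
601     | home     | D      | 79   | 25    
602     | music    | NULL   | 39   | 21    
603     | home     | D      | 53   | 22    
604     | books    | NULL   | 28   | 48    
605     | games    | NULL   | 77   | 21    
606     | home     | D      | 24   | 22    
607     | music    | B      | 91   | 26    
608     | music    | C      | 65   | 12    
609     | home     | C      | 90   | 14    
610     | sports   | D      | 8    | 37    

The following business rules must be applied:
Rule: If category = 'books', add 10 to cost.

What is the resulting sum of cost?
564

Step 1: Count records where category = 'books': 1
Step 2: Total bonus added: 1 × 10 = 10
Step 3: Original sum of cost: 554
Step 4: Final sum = 554 + 10 = 564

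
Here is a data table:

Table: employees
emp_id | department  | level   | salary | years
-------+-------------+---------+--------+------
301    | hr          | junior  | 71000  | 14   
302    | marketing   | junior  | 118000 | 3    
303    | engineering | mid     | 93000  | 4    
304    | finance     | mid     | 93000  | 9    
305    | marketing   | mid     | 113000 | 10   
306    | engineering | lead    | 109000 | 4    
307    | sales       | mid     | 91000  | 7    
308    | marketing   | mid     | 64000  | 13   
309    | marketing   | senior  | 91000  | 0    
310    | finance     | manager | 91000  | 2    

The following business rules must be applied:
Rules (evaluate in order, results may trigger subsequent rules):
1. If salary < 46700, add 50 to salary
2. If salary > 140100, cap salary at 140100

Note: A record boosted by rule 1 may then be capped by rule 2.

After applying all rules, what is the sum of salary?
934000

Step 1: Apply rule 1 to records with salary < 46700
  - 0 records get bonus of 50
  - Of these, 0 records then exceed 140100 and get capped
Step 2: Apply rule 2 to records with salary > 140100
  - 0 records (original) are capped
Step 3: Calculate final sum = 934000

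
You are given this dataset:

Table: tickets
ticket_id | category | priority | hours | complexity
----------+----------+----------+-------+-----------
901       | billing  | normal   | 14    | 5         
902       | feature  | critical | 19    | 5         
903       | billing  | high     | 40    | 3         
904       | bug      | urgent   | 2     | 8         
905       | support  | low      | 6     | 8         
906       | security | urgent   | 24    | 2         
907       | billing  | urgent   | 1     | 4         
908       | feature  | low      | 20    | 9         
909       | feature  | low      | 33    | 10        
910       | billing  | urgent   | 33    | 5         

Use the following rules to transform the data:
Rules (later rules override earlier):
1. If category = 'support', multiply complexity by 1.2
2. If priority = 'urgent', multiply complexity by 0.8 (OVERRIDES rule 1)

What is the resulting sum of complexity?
56.8

Step 1: Rule 2 takes priority for records with priority = 'urgent'
  - 4 records: 19 × 0.8 = 15.2
Step 2: Rule 1 applies to remaining records with category = 'support'
  - 1 records: 8 × 1.2 = 9.6
Step 3: Other records unchanged: 32
Step 4: Final sum = 15.2 + 9.6 + 32 = 56.8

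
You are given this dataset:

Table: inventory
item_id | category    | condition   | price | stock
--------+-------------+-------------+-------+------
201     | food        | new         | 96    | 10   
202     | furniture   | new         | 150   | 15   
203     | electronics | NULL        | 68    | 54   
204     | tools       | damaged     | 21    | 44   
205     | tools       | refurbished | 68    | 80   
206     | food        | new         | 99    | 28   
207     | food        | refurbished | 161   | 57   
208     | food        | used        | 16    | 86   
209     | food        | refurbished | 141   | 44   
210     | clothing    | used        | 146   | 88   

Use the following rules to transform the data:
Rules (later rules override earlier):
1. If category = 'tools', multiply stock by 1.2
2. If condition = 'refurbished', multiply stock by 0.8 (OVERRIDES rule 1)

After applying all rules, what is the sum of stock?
478.6

Step 1: Rule 2 takes priority for records with condition = 'refurbished'
  - 3 records: 181 × 0.8 = 144.8
Step 2: Rule 1 applies to remaining records with category = 'tools'
  - 1 records: 44 × 1.2 = 52.8
Step 3: Other records unchanged: 281
Step 4: Final sum = 144.8 + 52.8 + 281 = 478.6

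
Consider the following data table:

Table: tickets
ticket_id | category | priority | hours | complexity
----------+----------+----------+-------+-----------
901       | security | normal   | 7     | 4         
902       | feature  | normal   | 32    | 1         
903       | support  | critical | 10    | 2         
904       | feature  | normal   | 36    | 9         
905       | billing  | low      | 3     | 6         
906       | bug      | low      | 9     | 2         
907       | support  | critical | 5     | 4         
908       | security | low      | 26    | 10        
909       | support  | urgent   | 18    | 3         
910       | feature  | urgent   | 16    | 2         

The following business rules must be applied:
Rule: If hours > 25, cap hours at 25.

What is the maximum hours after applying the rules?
25

Step 1: Original maximum hours = 36
Step 2: Apply cap at 25
Step 3: 3 records had hours > 25 and were capped
Step 4: Maximum after transformation = 25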